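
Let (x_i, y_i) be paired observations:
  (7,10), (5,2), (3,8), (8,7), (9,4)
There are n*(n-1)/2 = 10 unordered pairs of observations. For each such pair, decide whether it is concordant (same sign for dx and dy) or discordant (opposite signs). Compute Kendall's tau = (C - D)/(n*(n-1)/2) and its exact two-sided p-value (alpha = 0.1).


Step 1: Enumerate the 10 unordered pairs (i,j) with i<j and classify each by sign(x_j-x_i) * sign(y_j-y_i).
  (1,2):dx=-2,dy=-8->C; (1,3):dx=-4,dy=-2->C; (1,4):dx=+1,dy=-3->D; (1,5):dx=+2,dy=-6->D
  (2,3):dx=-2,dy=+6->D; (2,4):dx=+3,dy=+5->C; (2,5):dx=+4,dy=+2->C; (3,4):dx=+5,dy=-1->D
  (3,5):dx=+6,dy=-4->D; (4,5):dx=+1,dy=-3->D
Step 2: C = 4, D = 6, total pairs = 10.
Step 3: tau = (C - D)/(n(n-1)/2) = (4 - 6)/10 = -0.200000.
Step 4: Exact two-sided p-value (enumerate n! = 120 permutations of y under H0): p = 0.816667.
Step 5: alpha = 0.1. fail to reject H0.

tau_b = -0.2000 (C=4, D=6), p = 0.816667, fail to reject H0.


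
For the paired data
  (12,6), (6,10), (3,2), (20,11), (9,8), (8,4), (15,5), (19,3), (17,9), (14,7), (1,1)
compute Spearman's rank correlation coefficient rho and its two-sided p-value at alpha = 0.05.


Step 1: Rank x and y separately (midranks; no ties here).
rank(x): 12->6, 6->3, 3->2, 20->11, 9->5, 8->4, 15->8, 19->10, 17->9, 14->7, 1->1
rank(y): 6->6, 10->10, 2->2, 11->11, 8->8, 4->4, 5->5, 3->3, 9->9, 7->7, 1->1
Step 2: d_i = R_x(i) - R_y(i); compute d_i^2.
  (6-6)^2=0, (3-10)^2=49, (2-2)^2=0, (11-11)^2=0, (5-8)^2=9, (4-4)^2=0, (8-5)^2=9, (10-3)^2=49, (9-9)^2=0, (7-7)^2=0, (1-1)^2=0
sum(d^2) = 116.
Step 3: rho = 1 - 6*116 / (11*(11^2 - 1)) = 1 - 696/1320 = 0.472727.
Step 4: Under H0, t = rho * sqrt((n-2)/(1-rho^2)) = 1.6094 ~ t(9).
Step 5: Two-sided p-value from the t-distribution with 9 df = 0.141999.
Step 6: alpha = 0.05. fail to reject H0.

rho = 0.4727, p = 0.141999, fail to reject H0 at alpha = 0.05.


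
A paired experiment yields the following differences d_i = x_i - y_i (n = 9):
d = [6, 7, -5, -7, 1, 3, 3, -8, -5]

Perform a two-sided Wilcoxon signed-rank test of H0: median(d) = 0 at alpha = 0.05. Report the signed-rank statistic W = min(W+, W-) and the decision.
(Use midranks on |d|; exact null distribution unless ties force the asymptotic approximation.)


Step 1: Drop any zero differences (none here) and take |d_i|.
|d| = [6, 7, 5, 7, 1, 3, 3, 8, 5]
Step 2: Midrank |d_i| (ties get averaged ranks).
ranks: |6|->6, |7|->7.5, |5|->4.5, |7|->7.5, |1|->1, |3|->2.5, |3|->2.5, |8|->9, |5|->4.5
Step 3: Attach original signs; sum ranks with positive sign and with negative sign.
W+ = 6 + 7.5 + 1 + 2.5 + 2.5 = 19.5
W- = 4.5 + 7.5 + 9 + 4.5 = 25.5
(Check: W+ + W- = 45 should equal n(n+1)/2 = 45.)
Step 4: Test statistic W = min(W+, W-) = 19.5.
Step 5: Ties in |d|, so use the tie-corrected normal approximation.
        E[W] = n(n+1)/4 = 9*10/4 = 22.5.
        Tie groups: |d|=3 (t=2), |d|=5 (t=2), |d|=7 (t=2); sum(t^3 - t) = 18.
        Var[W] = n(n+1)(2n+1)/24 - sum(t^3-t)/48 = 1710/24 - 18/48 = 70.875.
        z = (W - E[W]) / sqrt(Var[W]) = (19.5 - 22.5) / 8.4187 = -0.3563.
        Two-sided p = 2*Phi(z) = 0.721580.
Step 6: alpha = 0.05. fail to reject H0.

W+ = 19.5, W- = 25.5, W = min = 19.5, p = 0.721580, fail to reject H0.


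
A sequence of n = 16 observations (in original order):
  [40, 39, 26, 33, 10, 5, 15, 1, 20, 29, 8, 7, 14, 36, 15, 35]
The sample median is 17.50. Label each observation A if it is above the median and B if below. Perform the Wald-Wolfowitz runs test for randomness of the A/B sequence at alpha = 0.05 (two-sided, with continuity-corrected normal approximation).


Step 1: Compute median = 17.50; label A = above, B = below.
Labels in order: AAAABBBBAABBBABA  (n_A = 8, n_B = 8)
Step 2: Count runs R = 7.
Step 3: Under H0 (random ordering), E[R] = 2*n_A*n_B/(n_A+n_B) + 1 = 2*8*8/16 + 1 = 9.0000.
        Var[R] = 2*n_A*n_B*(2*n_A*n_B - n_A - n_B) / ((n_A+n_B)^2 * (n_A+n_B-1)) = 14336/3840 = 3.7333.
        SD[R] = 1.9322.
Step 4: Continuity-corrected z = (R + 0.5 - E[R]) / SD[R] = (7 + 0.5 - 9.0000) / 1.9322 = -0.7763.
Step 5: Two-sided p-value via normal approximation = 2*(1 - Phi(|z|)) = 0.437558.
Step 6: alpha = 0.05. fail to reject H0.

R = 7, z = -0.7763, p = 0.437558, fail to reject H0.


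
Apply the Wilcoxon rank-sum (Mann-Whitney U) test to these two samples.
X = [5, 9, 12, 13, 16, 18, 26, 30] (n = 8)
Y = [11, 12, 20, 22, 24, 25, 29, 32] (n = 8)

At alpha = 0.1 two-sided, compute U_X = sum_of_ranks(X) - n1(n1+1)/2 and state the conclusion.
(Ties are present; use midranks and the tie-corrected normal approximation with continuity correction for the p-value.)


Step 1: Combine and sort all 16 observations; assign midranks.
sorted (value, group): (5,X), (9,X), (11,Y), (12,X), (12,Y), (13,X), (16,X), (18,X), (20,Y), (22,Y), (24,Y), (25,Y), (26,X), (29,Y), (30,X), (32,Y)
ranks: 5->1, 9->2, 11->3, 12->4.5, 12->4.5, 13->6, 16->7, 18->8, 20->9, 22->10, 24->11, 25->12, 26->13, 29->14, 30->15, 32->16
Step 2: Rank sum for X: R1 = 1 + 2 + 4.5 + 6 + 7 + 8 + 13 + 15 = 56.5.
Step 3: U_X = R1 - n1(n1+1)/2 = 56.5 - 8*9/2 = 56.5 - 36 = 20.5.
       U_Y = n1*n2 - U_X = 64 - 20.5 = 43.5.
Step 4: Ties are present, so use the tie-corrected normal approximation (with continuity correction) for the p-value.
Step 5: p-value = 0.247648; compare to alpha = 0.1. fail to reject H0.

U_X = 20.5, p = 0.247648, fail to reject H0 at alpha = 0.1.


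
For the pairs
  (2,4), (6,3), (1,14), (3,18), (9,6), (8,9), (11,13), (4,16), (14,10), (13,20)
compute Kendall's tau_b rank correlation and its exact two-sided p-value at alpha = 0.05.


Step 1: Enumerate the 45 unordered pairs (i,j) with i<j and classify each by sign(x_j-x_i) * sign(y_j-y_i).
  (1,2):dx=+4,dy=-1->D; (1,3):dx=-1,dy=+10->D; (1,4):dx=+1,dy=+14->C; (1,5):dx=+7,dy=+2->C
  (1,6):dx=+6,dy=+5->C; (1,7):dx=+9,dy=+9->C; (1,8):dx=+2,dy=+12->C; (1,9):dx=+12,dy=+6->C
  (1,10):dx=+11,dy=+16->C; (2,3):dx=-5,dy=+11->D; (2,4):dx=-3,dy=+15->D; (2,5):dx=+3,dy=+3->C
  (2,6):dx=+2,dy=+6->C; (2,7):dx=+5,dy=+10->C; (2,8):dx=-2,dy=+13->D; (2,9):dx=+8,dy=+7->C
  (2,10):dx=+7,dy=+17->C; (3,4):dx=+2,dy=+4->C; (3,5):dx=+8,dy=-8->D; (3,6):dx=+7,dy=-5->D
  (3,7):dx=+10,dy=-1->D; (3,8):dx=+3,dy=+2->C; (3,9):dx=+13,dy=-4->D; (3,10):dx=+12,dy=+6->C
  (4,5):dx=+6,dy=-12->D; (4,6):dx=+5,dy=-9->D; (4,7):dx=+8,dy=-5->D; (4,8):dx=+1,dy=-2->D
  (4,9):dx=+11,dy=-8->D; (4,10):dx=+10,dy=+2->C; (5,6):dx=-1,dy=+3->D; (5,7):dx=+2,dy=+7->C
  (5,8):dx=-5,dy=+10->D; (5,9):dx=+5,dy=+4->C; (5,10):dx=+4,dy=+14->C; (6,7):dx=+3,dy=+4->C
  (6,8):dx=-4,dy=+7->D; (6,9):dx=+6,dy=+1->C; (6,10):dx=+5,dy=+11->C; (7,8):dx=-7,dy=+3->D
  (7,9):dx=+3,dy=-3->D; (7,10):dx=+2,dy=+7->C; (8,9):dx=+10,dy=-6->D; (8,10):dx=+9,dy=+4->C
  (9,10):dx=-1,dy=+10->D
Step 2: C = 24, D = 21, total pairs = 45.
Step 3: tau = (C - D)/(n(n-1)/2) = (24 - 21)/45 = 0.066667.
Step 4: Exact two-sided p-value (enumerate n! = 3628800 permutations of y under H0): p = 0.861801.
Step 5: alpha = 0.05. fail to reject H0.

tau_b = 0.0667 (C=24, D=21), p = 0.861801, fail to reject H0.


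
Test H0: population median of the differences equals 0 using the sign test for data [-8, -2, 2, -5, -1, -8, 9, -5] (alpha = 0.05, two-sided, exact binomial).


Step 1: Discard zero differences. Original n = 8; n_eff = number of nonzero differences = 8.
Nonzero differences (with sign): -8, -2, +2, -5, -1, -8, +9, -5
Step 2: Count signs: positive = 2, negative = 6.
Step 3: Under H0: P(positive) = 0.5, so the number of positives S ~ Bin(8, 0.5).
Step 4: Two-sided exact p-value = sum of Bin(8,0.5) probabilities at or below the observed probability = 0.289062.
Step 5: alpha = 0.05. fail to reject H0.

n_eff = 8, pos = 2, neg = 6, p = 0.289062, fail to reject H0.


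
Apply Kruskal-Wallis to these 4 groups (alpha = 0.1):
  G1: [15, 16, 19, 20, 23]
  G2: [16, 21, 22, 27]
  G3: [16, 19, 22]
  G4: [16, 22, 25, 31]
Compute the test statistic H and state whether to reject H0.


Step 1: Combine all N = 16 observations and assign midranks.
sorted (value, group, rank): (15,G1,1), (16,G1,3.5), (16,G2,3.5), (16,G3,3.5), (16,G4,3.5), (19,G1,6.5), (19,G3,6.5), (20,G1,8), (21,G2,9), (22,G2,11), (22,G3,11), (22,G4,11), (23,G1,13), (25,G4,14), (27,G2,15), (31,G4,16)
Step 2: Sum ranks within each group.
R_1 = 32 (n_1 = 5)
R_2 = 38.5 (n_2 = 4)
R_3 = 21 (n_3 = 3)
R_4 = 44.5 (n_4 = 4)
Step 3: H = 12/(N(N+1)) * sum(R_i^2/n_i) - 3(N+1)
     = 12/(16*17) * (32^2/5 + 38.5^2/4 + 21^2/3 + 44.5^2/4) - 3*17
     = 0.044118 * 1217.42 - 51
     = 2.709926.
Step 4: Ties present; correction factor C = 1 - 90/(16^3 - 16) = 0.977941. Corrected H = 2.709926 / 0.977941 = 2.771053.
Step 5: Under H0, H ~ chi^2(3); p-value = 0.428287.
Step 6: alpha = 0.1. fail to reject H0.

H = 2.7711, df = 3, p = 0.428287, fail to reject H0.


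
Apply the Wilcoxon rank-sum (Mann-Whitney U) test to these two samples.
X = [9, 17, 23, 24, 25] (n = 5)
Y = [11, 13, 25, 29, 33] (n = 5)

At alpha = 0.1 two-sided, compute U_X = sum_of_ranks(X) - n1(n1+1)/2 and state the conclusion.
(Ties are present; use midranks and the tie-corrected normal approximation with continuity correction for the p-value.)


Step 1: Combine and sort all 10 observations; assign midranks.
sorted (value, group): (9,X), (11,Y), (13,Y), (17,X), (23,X), (24,X), (25,X), (25,Y), (29,Y), (33,Y)
ranks: 9->1, 11->2, 13->3, 17->4, 23->5, 24->6, 25->7.5, 25->7.5, 29->9, 33->10
Step 2: Rank sum for X: R1 = 1 + 4 + 5 + 6 + 7.5 = 23.5.
Step 3: U_X = R1 - n1(n1+1)/2 = 23.5 - 5*6/2 = 23.5 - 15 = 8.5.
       U_Y = n1*n2 - U_X = 25 - 8.5 = 16.5.
Step 4: Ties are present, so use the tie-corrected normal approximation (with continuity correction) for the p-value.
Step 5: p-value = 0.463344; compare to alpha = 0.1. fail to reject H0.

U_X = 8.5, p = 0.463344, fail to reject H0 at alpha = 0.1.


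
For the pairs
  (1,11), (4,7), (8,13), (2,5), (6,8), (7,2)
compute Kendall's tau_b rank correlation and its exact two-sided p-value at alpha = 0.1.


Step 1: Enumerate the 15 unordered pairs (i,j) with i<j and classify each by sign(x_j-x_i) * sign(y_j-y_i).
  (1,2):dx=+3,dy=-4->D; (1,3):dx=+7,dy=+2->C; (1,4):dx=+1,dy=-6->D; (1,5):dx=+5,dy=-3->D
  (1,6):dx=+6,dy=-9->D; (2,3):dx=+4,dy=+6->C; (2,4):dx=-2,dy=-2->C; (2,5):dx=+2,dy=+1->C
  (2,6):dx=+3,dy=-5->D; (3,4):dx=-6,dy=-8->C; (3,5):dx=-2,dy=-5->C; (3,6):dx=-1,dy=-11->C
  (4,5):dx=+4,dy=+3->C; (4,6):dx=+5,dy=-3->D; (5,6):dx=+1,dy=-6->D
Step 2: C = 8, D = 7, total pairs = 15.
Step 3: tau = (C - D)/(n(n-1)/2) = (8 - 7)/15 = 0.066667.
Step 4: Exact two-sided p-value (enumerate n! = 720 permutations of y under H0): p = 1.000000.
Step 5: alpha = 0.1. fail to reject H0.

tau_b = 0.0667 (C=8, D=7), p = 1.000000, fail to reject H0.


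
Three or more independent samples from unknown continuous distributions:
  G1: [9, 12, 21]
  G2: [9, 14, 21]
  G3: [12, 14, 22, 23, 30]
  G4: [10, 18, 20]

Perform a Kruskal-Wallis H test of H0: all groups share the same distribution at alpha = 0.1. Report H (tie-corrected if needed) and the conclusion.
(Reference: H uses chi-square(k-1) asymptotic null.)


Step 1: Combine all N = 14 observations and assign midranks.
sorted (value, group, rank): (9,G1,1.5), (9,G2,1.5), (10,G4,3), (12,G1,4.5), (12,G3,4.5), (14,G2,6.5), (14,G3,6.5), (18,G4,8), (20,G4,9), (21,G1,10.5), (21,G2,10.5), (22,G3,12), (23,G3,13), (30,G3,14)
Step 2: Sum ranks within each group.
R_1 = 16.5 (n_1 = 3)
R_2 = 18.5 (n_2 = 3)
R_3 = 50 (n_3 = 5)
R_4 = 20 (n_4 = 3)
Step 3: H = 12/(N(N+1)) * sum(R_i^2/n_i) - 3(N+1)
     = 12/(14*15) * (16.5^2/3 + 18.5^2/3 + 50^2/5 + 20^2/3) - 3*15
     = 0.057143 * 838.167 - 45
     = 2.895238.
Step 4: Ties present; correction factor C = 1 - 24/(14^3 - 14) = 0.991209. Corrected H = 2.895238 / 0.991209 = 2.920916.
Step 5: Under H0, H ~ chi^2(3); p-value = 0.403980.
Step 6: alpha = 0.1. fail to reject H0.

H = 2.9209, df = 3, p = 0.403980, fail to reject H0.


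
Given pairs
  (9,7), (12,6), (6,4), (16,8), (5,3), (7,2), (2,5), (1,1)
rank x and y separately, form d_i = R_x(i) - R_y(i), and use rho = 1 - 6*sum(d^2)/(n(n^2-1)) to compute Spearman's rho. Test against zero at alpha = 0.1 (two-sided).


Step 1: Rank x and y separately (midranks; no ties here).
rank(x): 9->6, 12->7, 6->4, 16->8, 5->3, 7->5, 2->2, 1->1
rank(y): 7->7, 6->6, 4->4, 8->8, 3->3, 2->2, 5->5, 1->1
Step 2: d_i = R_x(i) - R_y(i); compute d_i^2.
  (6-7)^2=1, (7-6)^2=1, (4-4)^2=0, (8-8)^2=0, (3-3)^2=0, (5-2)^2=9, (2-5)^2=9, (1-1)^2=0
sum(d^2) = 20.
Step 3: rho = 1 - 6*20 / (8*(8^2 - 1)) = 1 - 120/504 = 0.761905.
Step 4: Under H0, t = rho * sqrt((n-2)/(1-rho^2)) = 2.8814 ~ t(6).
Step 5: Two-sided p-value from the t-distribution with 6 df = 0.028005.
Step 6: alpha = 0.1. reject H0.

rho = 0.7619, p = 0.028005, reject H0 at alpha = 0.1.


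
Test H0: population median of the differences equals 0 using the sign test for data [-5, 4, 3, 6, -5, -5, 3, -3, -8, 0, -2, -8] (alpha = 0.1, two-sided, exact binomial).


Step 1: Discard zero differences. Original n = 12; n_eff = number of nonzero differences = 11.
Nonzero differences (with sign): -5, +4, +3, +6, -5, -5, +3, -3, -8, -2, -8
Step 2: Count signs: positive = 4, negative = 7.
Step 3: Under H0: P(positive) = 0.5, so the number of positives S ~ Bin(11, 0.5).
Step 4: Two-sided exact p-value = sum of Bin(11,0.5) probabilities at or below the observed probability = 0.548828.
Step 5: alpha = 0.1. fail to reject H0.

n_eff = 11, pos = 4, neg = 7, p = 0.548828, fail to reject H0.


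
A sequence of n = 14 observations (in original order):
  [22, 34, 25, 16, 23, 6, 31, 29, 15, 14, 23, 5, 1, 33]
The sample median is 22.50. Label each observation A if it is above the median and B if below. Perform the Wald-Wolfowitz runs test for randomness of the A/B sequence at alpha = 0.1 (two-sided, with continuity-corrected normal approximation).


Step 1: Compute median = 22.50; label A = above, B = below.
Labels in order: BAABABAABBABBA  (n_A = 7, n_B = 7)
Step 2: Count runs R = 10.
Step 3: Under H0 (random ordering), E[R] = 2*n_A*n_B/(n_A+n_B) + 1 = 2*7*7/14 + 1 = 8.0000.
        Var[R] = 2*n_A*n_B*(2*n_A*n_B - n_A - n_B) / ((n_A+n_B)^2 * (n_A+n_B-1)) = 8232/2548 = 3.2308.
        SD[R] = 1.7974.
Step 4: Continuity-corrected z = (R - 0.5 - E[R]) / SD[R] = (10 - 0.5 - 8.0000) / 1.7974 = 0.8345.
Step 5: Two-sided p-value via normal approximation = 2*(1 - Phi(|z|)) = 0.403986.
Step 6: alpha = 0.1. fail to reject H0.

R = 10, z = 0.8345, p = 0.403986, fail to reject H0.


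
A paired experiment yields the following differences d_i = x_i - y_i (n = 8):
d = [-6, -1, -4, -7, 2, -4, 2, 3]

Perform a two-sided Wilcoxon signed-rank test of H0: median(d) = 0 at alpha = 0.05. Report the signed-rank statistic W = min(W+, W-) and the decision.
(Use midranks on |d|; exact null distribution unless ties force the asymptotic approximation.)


Step 1: Drop any zero differences (none here) and take |d_i|.
|d| = [6, 1, 4, 7, 2, 4, 2, 3]
Step 2: Midrank |d_i| (ties get averaged ranks).
ranks: |6|->7, |1|->1, |4|->5.5, |7|->8, |2|->2.5, |4|->5.5, |2|->2.5, |3|->4
Step 3: Attach original signs; sum ranks with positive sign and with negative sign.
W+ = 2.5 + 2.5 + 4 = 9
W- = 7 + 1 + 5.5 + 8 + 5.5 = 27
(Check: W+ + W- = 36 should equal n(n+1)/2 = 36.)
Step 4: Test statistic W = min(W+, W-) = 9.
Step 5: Ties in |d|, so use the tie-corrected normal approximation.
        E[W] = n(n+1)/4 = 8*9/4 = 18.
        Tie groups: |d|=2 (t=2), |d|=4 (t=2); sum(t^3 - t) = 12.
        Var[W] = n(n+1)(2n+1)/24 - sum(t^3-t)/48 = 1224/24 - 12/48 = 50.75.
        z = (W - E[W]) / sqrt(Var[W]) = (9 - 18) / 7.1239 = -1.2634.
        Two-sided p = 2*Phi(z) = 0.206463.
Step 6: alpha = 0.05. fail to reject H0.

W+ = 9, W- = 27, W = min = 9, p = 0.206463, fail to reject H0.


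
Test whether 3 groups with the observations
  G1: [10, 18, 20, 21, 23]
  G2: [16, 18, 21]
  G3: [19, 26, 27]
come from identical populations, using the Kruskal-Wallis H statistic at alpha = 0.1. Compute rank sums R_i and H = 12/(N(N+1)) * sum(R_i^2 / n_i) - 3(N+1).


Step 1: Combine all N = 11 observations and assign midranks.
sorted (value, group, rank): (10,G1,1), (16,G2,2), (18,G1,3.5), (18,G2,3.5), (19,G3,5), (20,G1,6), (21,G1,7.5), (21,G2,7.5), (23,G1,9), (26,G3,10), (27,G3,11)
Step 2: Sum ranks within each group.
R_1 = 27 (n_1 = 5)
R_2 = 13 (n_2 = 3)
R_3 = 26 (n_3 = 3)
Step 3: H = 12/(N(N+1)) * sum(R_i^2/n_i) - 3(N+1)
     = 12/(11*12) * (27^2/5 + 13^2/3 + 26^2/3) - 3*12
     = 0.090909 * 427.467 - 36
     = 2.860606.
Step 4: Ties present; correction factor C = 1 - 12/(11^3 - 11) = 0.990909. Corrected H = 2.860606 / 0.990909 = 2.886850.
Step 5: Under H0, H ~ chi^2(2); p-value = 0.236118.
Step 6: alpha = 0.1. fail to reject H0.

H = 2.8869, df = 2, p = 0.236118, fail to reject H0.


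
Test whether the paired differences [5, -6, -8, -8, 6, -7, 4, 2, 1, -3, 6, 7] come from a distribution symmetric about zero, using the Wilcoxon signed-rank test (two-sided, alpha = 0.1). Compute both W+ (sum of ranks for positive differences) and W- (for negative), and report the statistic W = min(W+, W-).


Step 1: Drop any zero differences (none here) and take |d_i|.
|d| = [5, 6, 8, 8, 6, 7, 4, 2, 1, 3, 6, 7]
Step 2: Midrank |d_i| (ties get averaged ranks).
ranks: |5|->5, |6|->7, |8|->11.5, |8|->11.5, |6|->7, |7|->9.5, |4|->4, |2|->2, |1|->1, |3|->3, |6|->7, |7|->9.5
Step 3: Attach original signs; sum ranks with positive sign and with negative sign.
W+ = 5 + 7 + 4 + 2 + 1 + 7 + 9.5 = 35.5
W- = 7 + 11.5 + 11.5 + 9.5 + 3 = 42.5
(Check: W+ + W- = 78 should equal n(n+1)/2 = 78.)
Step 4: Test statistic W = min(W+, W-) = 35.5.
Step 5: Ties in |d|, so use the tie-corrected normal approximation.
        E[W] = n(n+1)/4 = 12*13/4 = 39.
        Tie groups: |d|=6 (t=3), |d|=7 (t=2), |d|=8 (t=2); sum(t^3 - t) = 36.
        Var[W] = n(n+1)(2n+1)/24 - sum(t^3-t)/48 = 3900/24 - 36/48 = 161.75.
        z = (W - E[W]) / sqrt(Var[W]) = (35.5 - 39) / 12.7181 = -0.2752.
        Two-sided p = 2*Phi(z) = 0.783164.
Step 6: alpha = 0.1. fail to reject H0.

W+ = 35.5, W- = 42.5, W = min = 35.5, p = 0.783164, fail to reject H0.


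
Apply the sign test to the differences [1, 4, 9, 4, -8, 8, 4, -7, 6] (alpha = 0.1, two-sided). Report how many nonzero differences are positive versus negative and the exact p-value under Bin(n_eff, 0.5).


Step 1: Discard zero differences. Original n = 9; n_eff = number of nonzero differences = 9.
Nonzero differences (with sign): +1, +4, +9, +4, -8, +8, +4, -7, +6
Step 2: Count signs: positive = 7, negative = 2.
Step 3: Under H0: P(positive) = 0.5, so the number of positives S ~ Bin(9, 0.5).
Step 4: Two-sided exact p-value = sum of Bin(9,0.5) probabilities at or below the observed probability = 0.179688.
Step 5: alpha = 0.1. fail to reject H0.

n_eff = 9, pos = 7, neg = 2, p = 0.179688, fail to reject H0.


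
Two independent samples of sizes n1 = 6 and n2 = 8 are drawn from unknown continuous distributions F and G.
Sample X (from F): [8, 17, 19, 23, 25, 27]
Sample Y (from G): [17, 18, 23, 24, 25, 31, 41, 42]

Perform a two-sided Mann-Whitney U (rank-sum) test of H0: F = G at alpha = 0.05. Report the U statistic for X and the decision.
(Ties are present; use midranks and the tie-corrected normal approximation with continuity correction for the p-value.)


Step 1: Combine and sort all 14 observations; assign midranks.
sorted (value, group): (8,X), (17,X), (17,Y), (18,Y), (19,X), (23,X), (23,Y), (24,Y), (25,X), (25,Y), (27,X), (31,Y), (41,Y), (42,Y)
ranks: 8->1, 17->2.5, 17->2.5, 18->4, 19->5, 23->6.5, 23->6.5, 24->8, 25->9.5, 25->9.5, 27->11, 31->12, 41->13, 42->14
Step 2: Rank sum for X: R1 = 1 + 2.5 + 5 + 6.5 + 9.5 + 11 = 35.5.
Step 3: U_X = R1 - n1(n1+1)/2 = 35.5 - 6*7/2 = 35.5 - 21 = 14.5.
       U_Y = n1*n2 - U_X = 48 - 14.5 = 33.5.
Step 4: Ties are present, so use the tie-corrected normal approximation (with continuity correction) for the p-value.
Step 5: p-value = 0.243718; compare to alpha = 0.05. fail to reject H0.

U_X = 14.5, p = 0.243718, fail to reject H0 at alpha = 0.05.


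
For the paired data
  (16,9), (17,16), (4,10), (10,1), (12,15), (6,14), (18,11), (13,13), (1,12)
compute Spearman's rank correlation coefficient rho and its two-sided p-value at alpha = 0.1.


Step 1: Rank x and y separately (midranks; no ties here).
rank(x): 16->7, 17->8, 4->2, 10->4, 12->5, 6->3, 18->9, 13->6, 1->1
rank(y): 9->2, 16->9, 10->3, 1->1, 15->8, 14->7, 11->4, 13->6, 12->5
Step 2: d_i = R_x(i) - R_y(i); compute d_i^2.
  (7-2)^2=25, (8-9)^2=1, (2-3)^2=1, (4-1)^2=9, (5-8)^2=9, (3-7)^2=16, (9-4)^2=25, (6-6)^2=0, (1-5)^2=16
sum(d^2) = 102.
Step 3: rho = 1 - 6*102 / (9*(9^2 - 1)) = 1 - 612/720 = 0.150000.
Step 4: Under H0, t = rho * sqrt((n-2)/(1-rho^2)) = 0.4014 ~ t(7).
Step 5: Two-sided p-value from the t-distribution with 7 df = 0.700094.
Step 6: alpha = 0.1. fail to reject H0.

rho = 0.1500, p = 0.700094, fail to reject H0 at alpha = 0.1.


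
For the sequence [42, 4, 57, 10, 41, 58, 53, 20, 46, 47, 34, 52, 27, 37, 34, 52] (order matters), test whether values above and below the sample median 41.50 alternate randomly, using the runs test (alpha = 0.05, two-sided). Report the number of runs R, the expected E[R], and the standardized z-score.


Step 1: Compute median = 41.50; label A = above, B = below.
Labels in order: ABABBAABAABABBBA  (n_A = 8, n_B = 8)
Step 2: Count runs R = 11.
Step 3: Under H0 (random ordering), E[R] = 2*n_A*n_B/(n_A+n_B) + 1 = 2*8*8/16 + 1 = 9.0000.
        Var[R] = 2*n_A*n_B*(2*n_A*n_B - n_A - n_B) / ((n_A+n_B)^2 * (n_A+n_B-1)) = 14336/3840 = 3.7333.
        SD[R] = 1.9322.
Step 4: Continuity-corrected z = (R - 0.5 - E[R]) / SD[R] = (11 - 0.5 - 9.0000) / 1.9322 = 0.7763.
Step 5: Two-sided p-value via normal approximation = 2*(1 - Phi(|z|)) = 0.437558.
Step 6: alpha = 0.05. fail to reject H0.

R = 11, z = 0.7763, p = 0.437558, fail to reject H0.


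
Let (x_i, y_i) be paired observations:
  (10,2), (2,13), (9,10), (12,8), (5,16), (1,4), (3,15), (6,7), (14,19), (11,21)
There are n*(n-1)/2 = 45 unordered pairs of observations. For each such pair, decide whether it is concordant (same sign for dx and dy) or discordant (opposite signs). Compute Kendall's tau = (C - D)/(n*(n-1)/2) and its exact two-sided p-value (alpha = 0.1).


Step 1: Enumerate the 45 unordered pairs (i,j) with i<j and classify each by sign(x_j-x_i) * sign(y_j-y_i).
  (1,2):dx=-8,dy=+11->D; (1,3):dx=-1,dy=+8->D; (1,4):dx=+2,dy=+6->C; (1,5):dx=-5,dy=+14->D
  (1,6):dx=-9,dy=+2->D; (1,7):dx=-7,dy=+13->D; (1,8):dx=-4,dy=+5->D; (1,9):dx=+4,dy=+17->C
  (1,10):dx=+1,dy=+19->C; (2,3):dx=+7,dy=-3->D; (2,4):dx=+10,dy=-5->D; (2,5):dx=+3,dy=+3->C
  (2,6):dx=-1,dy=-9->C; (2,7):dx=+1,dy=+2->C; (2,8):dx=+4,dy=-6->D; (2,9):dx=+12,dy=+6->C
  (2,10):dx=+9,dy=+8->C; (3,4):dx=+3,dy=-2->D; (3,5):dx=-4,dy=+6->D; (3,6):dx=-8,dy=-6->C
  (3,7):dx=-6,dy=+5->D; (3,8):dx=-3,dy=-3->C; (3,9):dx=+5,dy=+9->C; (3,10):dx=+2,dy=+11->C
  (4,5):dx=-7,dy=+8->D; (4,6):dx=-11,dy=-4->C; (4,7):dx=-9,dy=+7->D; (4,8):dx=-6,dy=-1->C
  (4,9):dx=+2,dy=+11->C; (4,10):dx=-1,dy=+13->D; (5,6):dx=-4,dy=-12->C; (5,7):dx=-2,dy=-1->C
  (5,8):dx=+1,dy=-9->D; (5,9):dx=+9,dy=+3->C; (5,10):dx=+6,dy=+5->C; (6,7):dx=+2,dy=+11->C
  (6,8):dx=+5,dy=+3->C; (6,9):dx=+13,dy=+15->C; (6,10):dx=+10,dy=+17->C; (7,8):dx=+3,dy=-8->D
  (7,9):dx=+11,dy=+4->C; (7,10):dx=+8,dy=+6->C; (8,9):dx=+8,dy=+12->C; (8,10):dx=+5,dy=+14->C
  (9,10):dx=-3,dy=+2->D
Step 2: C = 27, D = 18, total pairs = 45.
Step 3: tau = (C - D)/(n(n-1)/2) = (27 - 18)/45 = 0.200000.
Step 4: Exact two-sided p-value (enumerate n! = 3628800 permutations of y under H0): p = 0.484313.
Step 5: alpha = 0.1. fail to reject H0.

tau_b = 0.2000 (C=27, D=18), p = 0.484313, fail to reject H0.


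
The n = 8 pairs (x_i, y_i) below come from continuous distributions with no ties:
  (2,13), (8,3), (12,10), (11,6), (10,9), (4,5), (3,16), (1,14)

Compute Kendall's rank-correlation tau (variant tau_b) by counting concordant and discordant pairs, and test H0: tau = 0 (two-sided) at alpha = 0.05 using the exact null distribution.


Step 1: Enumerate the 28 unordered pairs (i,j) with i<j and classify each by sign(x_j-x_i) * sign(y_j-y_i).
  (1,2):dx=+6,dy=-10->D; (1,3):dx=+10,dy=-3->D; (1,4):dx=+9,dy=-7->D; (1,5):dx=+8,dy=-4->D
  (1,6):dx=+2,dy=-8->D; (1,7):dx=+1,dy=+3->C; (1,8):dx=-1,dy=+1->D; (2,3):dx=+4,dy=+7->C
  (2,4):dx=+3,dy=+3->C; (2,5):dx=+2,dy=+6->C; (2,6):dx=-4,dy=+2->D; (2,7):dx=-5,dy=+13->D
  (2,8):dx=-7,dy=+11->D; (3,4):dx=-1,dy=-4->C; (3,5):dx=-2,dy=-1->C; (3,6):dx=-8,dy=-5->C
  (3,7):dx=-9,dy=+6->D; (3,8):dx=-11,dy=+4->D; (4,5):dx=-1,dy=+3->D; (4,6):dx=-7,dy=-1->C
  (4,7):dx=-8,dy=+10->D; (4,8):dx=-10,dy=+8->D; (5,6):dx=-6,dy=-4->C; (5,7):dx=-7,dy=+7->D
  (5,8):dx=-9,dy=+5->D; (6,7):dx=-1,dy=+11->D; (6,8):dx=-3,dy=+9->D; (7,8):dx=-2,dy=-2->C
Step 2: C = 10, D = 18, total pairs = 28.
Step 3: tau = (C - D)/(n(n-1)/2) = (10 - 18)/28 = -0.285714.
Step 4: Exact two-sided p-value (enumerate n! = 40320 permutations of y under H0): p = 0.398760.
Step 5: alpha = 0.05. fail to reject H0.

tau_b = -0.2857 (C=10, D=18), p = 0.398760, fail to reject H0.


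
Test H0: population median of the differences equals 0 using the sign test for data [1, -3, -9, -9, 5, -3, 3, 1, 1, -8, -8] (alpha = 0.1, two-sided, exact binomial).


Step 1: Discard zero differences. Original n = 11; n_eff = number of nonzero differences = 11.
Nonzero differences (with sign): +1, -3, -9, -9, +5, -3, +3, +1, +1, -8, -8
Step 2: Count signs: positive = 5, negative = 6.
Step 3: Under H0: P(positive) = 0.5, so the number of positives S ~ Bin(11, 0.5).
Step 4: Two-sided exact p-value = sum of Bin(11,0.5) probabilities at or below the observed probability = 1.000000.
Step 5: alpha = 0.1. fail to reject H0.

n_eff = 11, pos = 5, neg = 6, p = 1.000000, fail to reject H0.


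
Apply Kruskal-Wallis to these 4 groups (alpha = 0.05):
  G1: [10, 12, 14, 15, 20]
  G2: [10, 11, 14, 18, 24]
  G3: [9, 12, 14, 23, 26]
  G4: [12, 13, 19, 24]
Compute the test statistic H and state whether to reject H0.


Step 1: Combine all N = 19 observations and assign midranks.
sorted (value, group, rank): (9,G3,1), (10,G1,2.5), (10,G2,2.5), (11,G2,4), (12,G1,6), (12,G3,6), (12,G4,6), (13,G4,8), (14,G1,10), (14,G2,10), (14,G3,10), (15,G1,12), (18,G2,13), (19,G4,14), (20,G1,15), (23,G3,16), (24,G2,17.5), (24,G4,17.5), (26,G3,19)
Step 2: Sum ranks within each group.
R_1 = 45.5 (n_1 = 5)
R_2 = 47 (n_2 = 5)
R_3 = 52 (n_3 = 5)
R_4 = 45.5 (n_4 = 4)
Step 3: H = 12/(N(N+1)) * sum(R_i^2/n_i) - 3(N+1)
     = 12/(19*20) * (45.5^2/5 + 47^2/5 + 52^2/5 + 45.5^2/4) - 3*20
     = 0.031579 * 1914.21 - 60
     = 0.448816.
Step 4: Ties present; correction factor C = 1 - 60/(19^3 - 19) = 0.991228. Corrected H = 0.448816 / 0.991228 = 0.452788.
Step 5: Under H0, H ~ chi^2(3); p-value = 0.929134.
Step 6: alpha = 0.05. fail to reject H0.

H = 0.4528, df = 3, p = 0.929134, fail to reject H0.


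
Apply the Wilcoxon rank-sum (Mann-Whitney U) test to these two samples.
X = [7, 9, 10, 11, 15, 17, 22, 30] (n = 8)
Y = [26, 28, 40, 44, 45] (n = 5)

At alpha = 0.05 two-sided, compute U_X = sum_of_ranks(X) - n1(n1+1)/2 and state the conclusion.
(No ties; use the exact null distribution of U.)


Step 1: Combine and sort all 13 observations; assign midranks.
sorted (value, group): (7,X), (9,X), (10,X), (11,X), (15,X), (17,X), (22,X), (26,Y), (28,Y), (30,X), (40,Y), (44,Y), (45,Y)
ranks: 7->1, 9->2, 10->3, 11->4, 15->5, 17->6, 22->7, 26->8, 28->9, 30->10, 40->11, 44->12, 45->13
Step 2: Rank sum for X: R1 = 1 + 2 + 3 + 4 + 5 + 6 + 7 + 10 = 38.
Step 3: U_X = R1 - n1(n1+1)/2 = 38 - 8*9/2 = 38 - 36 = 2.
       U_Y = n1*n2 - U_X = 40 - 2 = 38.
Step 4: No ties, so the exact null distribution of U (based on enumerating the C(13,8) = 1287 equally likely rank assignments) gives the two-sided p-value.
Step 5: p-value = 0.006216; compare to alpha = 0.05. reject H0.

U_X = 2, p = 0.006216, reject H0 at alpha = 0.05.


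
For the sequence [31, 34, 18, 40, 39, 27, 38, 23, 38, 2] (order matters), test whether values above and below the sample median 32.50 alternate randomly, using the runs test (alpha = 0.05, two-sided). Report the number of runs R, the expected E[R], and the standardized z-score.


Step 1: Compute median = 32.50; label A = above, B = below.
Labels in order: BABAABABAB  (n_A = 5, n_B = 5)
Step 2: Count runs R = 9.
Step 3: Under H0 (random ordering), E[R] = 2*n_A*n_B/(n_A+n_B) + 1 = 2*5*5/10 + 1 = 6.0000.
        Var[R] = 2*n_A*n_B*(2*n_A*n_B - n_A - n_B) / ((n_A+n_B)^2 * (n_A+n_B-1)) = 2000/900 = 2.2222.
        SD[R] = 1.4907.
Step 4: Continuity-corrected z = (R - 0.5 - E[R]) / SD[R] = (9 - 0.5 - 6.0000) / 1.4907 = 1.6771.
Step 5: Two-sided p-value via normal approximation = 2*(1 - Phi(|z|)) = 0.093533.
Step 6: alpha = 0.05. fail to reject H0.

R = 9, z = 1.6771, p = 0.093533, fail to reject H0.


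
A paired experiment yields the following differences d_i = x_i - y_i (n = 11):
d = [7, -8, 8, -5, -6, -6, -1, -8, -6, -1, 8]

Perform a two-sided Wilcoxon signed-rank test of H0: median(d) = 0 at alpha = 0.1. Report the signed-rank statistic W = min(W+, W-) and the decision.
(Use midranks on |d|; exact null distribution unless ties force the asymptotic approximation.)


Step 1: Drop any zero differences (none here) and take |d_i|.
|d| = [7, 8, 8, 5, 6, 6, 1, 8, 6, 1, 8]
Step 2: Midrank |d_i| (ties get averaged ranks).
ranks: |7|->7, |8|->9.5, |8|->9.5, |5|->3, |6|->5, |6|->5, |1|->1.5, |8|->9.5, |6|->5, |1|->1.5, |8|->9.5
Step 3: Attach original signs; sum ranks with positive sign and with negative sign.
W+ = 7 + 9.5 + 9.5 = 26
W- = 9.5 + 3 + 5 + 5 + 1.5 + 9.5 + 5 + 1.5 = 40
(Check: W+ + W- = 66 should equal n(n+1)/2 = 66.)
Step 4: Test statistic W = min(W+, W-) = 26.
Step 5: Ties in |d|, so use the tie-corrected normal approximation.
        E[W] = n(n+1)/4 = 11*12/4 = 33.
        Tie groups: |d|=1 (t=2), |d|=6 (t=3), |d|=8 (t=4); sum(t^3 - t) = 90.
        Var[W] = n(n+1)(2n+1)/24 - sum(t^3-t)/48 = 3036/24 - 90/48 = 124.625.
        z = (W - E[W]) / sqrt(Var[W]) = (26 - 33) / 11.1636 = -0.6270.
        Two-sided p = 2*Phi(z) = 0.530633.
Step 6: alpha = 0.1. fail to reject H0.

W+ = 26, W- = 40, W = min = 26, p = 0.530633, fail to reject H0.


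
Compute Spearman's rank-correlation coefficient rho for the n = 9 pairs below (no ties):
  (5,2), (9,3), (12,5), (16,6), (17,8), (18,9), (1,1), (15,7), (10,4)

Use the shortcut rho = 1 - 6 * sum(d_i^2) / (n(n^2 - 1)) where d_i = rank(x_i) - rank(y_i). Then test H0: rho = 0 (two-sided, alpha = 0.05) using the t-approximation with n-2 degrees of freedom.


Step 1: Rank x and y separately (midranks; no ties here).
rank(x): 5->2, 9->3, 12->5, 16->7, 17->8, 18->9, 1->1, 15->6, 10->4
rank(y): 2->2, 3->3, 5->5, 6->6, 8->8, 9->9, 1->1, 7->7, 4->4
Step 2: d_i = R_x(i) - R_y(i); compute d_i^2.
  (2-2)^2=0, (3-3)^2=0, (5-5)^2=0, (7-6)^2=1, (8-8)^2=0, (9-9)^2=0, (1-1)^2=0, (6-7)^2=1, (4-4)^2=0
sum(d^2) = 2.
Step 3: rho = 1 - 6*2 / (9*(9^2 - 1)) = 1 - 12/720 = 0.983333.
Step 4: Under H0, t = rho * sqrt((n-2)/(1-rho^2)) = 14.3096 ~ t(7).
Step 5: Two-sided p-value from the t-distribution with 7 df = 0.000002.
Step 6: alpha = 0.05. reject H0.

rho = 0.9833, p = 0.000002, reject H0 at alpha = 0.05.


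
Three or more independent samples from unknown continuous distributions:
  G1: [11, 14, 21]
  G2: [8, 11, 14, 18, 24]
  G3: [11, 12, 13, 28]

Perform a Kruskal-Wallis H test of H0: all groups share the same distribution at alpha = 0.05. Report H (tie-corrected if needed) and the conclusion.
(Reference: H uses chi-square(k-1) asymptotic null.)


Step 1: Combine all N = 12 observations and assign midranks.
sorted (value, group, rank): (8,G2,1), (11,G1,3), (11,G2,3), (11,G3,3), (12,G3,5), (13,G3,6), (14,G1,7.5), (14,G2,7.5), (18,G2,9), (21,G1,10), (24,G2,11), (28,G3,12)
Step 2: Sum ranks within each group.
R_1 = 20.5 (n_1 = 3)
R_2 = 31.5 (n_2 = 5)
R_3 = 26 (n_3 = 4)
Step 3: H = 12/(N(N+1)) * sum(R_i^2/n_i) - 3(N+1)
     = 12/(12*13) * (20.5^2/3 + 31.5^2/5 + 26^2/4) - 3*13
     = 0.076923 * 507.533 - 39
     = 0.041026.
Step 4: Ties present; correction factor C = 1 - 30/(12^3 - 12) = 0.982517. Corrected H = 0.041026 / 0.982517 = 0.041756.
Step 5: Under H0, H ~ chi^2(2); p-value = 0.979339.
Step 6: alpha = 0.05. fail to reject H0.

H = 0.0418, df = 2, p = 0.979339, fail to reject H0.


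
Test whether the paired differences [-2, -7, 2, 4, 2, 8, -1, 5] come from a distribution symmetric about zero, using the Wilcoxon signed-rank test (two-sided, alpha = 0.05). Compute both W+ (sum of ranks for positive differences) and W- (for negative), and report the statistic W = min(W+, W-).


Step 1: Drop any zero differences (none here) and take |d_i|.
|d| = [2, 7, 2, 4, 2, 8, 1, 5]
Step 2: Midrank |d_i| (ties get averaged ranks).
ranks: |2|->3, |7|->7, |2|->3, |4|->5, |2|->3, |8|->8, |1|->1, |5|->6
Step 3: Attach original signs; sum ranks with positive sign and with negative sign.
W+ = 3 + 5 + 3 + 8 + 6 = 25
W- = 3 + 7 + 1 = 11
(Check: W+ + W- = 36 should equal n(n+1)/2 = 36.)
Step 4: Test statistic W = min(W+, W-) = 11.
Step 5: Ties in |d|, so use the tie-corrected normal approximation.
        E[W] = n(n+1)/4 = 8*9/4 = 18.
        Tie groups: |d|=2 (t=3); sum(t^3 - t) = 24.
        Var[W] = n(n+1)(2n+1)/24 - sum(t^3-t)/48 = 1224/24 - 24/48 = 50.5.
        z = (W - E[W]) / sqrt(Var[W]) = (11 - 18) / 7.1063 = -0.9850.
        Two-sided p = 2*Phi(z) = 0.324606.
Step 6: alpha = 0.05. fail to reject H0.

W+ = 25, W- = 11, W = min = 11, p = 0.324606, fail to reject H0.


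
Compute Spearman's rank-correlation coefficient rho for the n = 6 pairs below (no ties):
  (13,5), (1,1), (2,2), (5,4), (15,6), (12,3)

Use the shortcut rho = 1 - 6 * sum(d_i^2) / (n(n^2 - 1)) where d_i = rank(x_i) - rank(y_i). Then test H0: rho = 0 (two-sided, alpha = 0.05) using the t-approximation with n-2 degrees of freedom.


Step 1: Rank x and y separately (midranks; no ties here).
rank(x): 13->5, 1->1, 2->2, 5->3, 15->6, 12->4
rank(y): 5->5, 1->1, 2->2, 4->4, 6->6, 3->3
Step 2: d_i = R_x(i) - R_y(i); compute d_i^2.
  (5-5)^2=0, (1-1)^2=0, (2-2)^2=0, (3-4)^2=1, (6-6)^2=0, (4-3)^2=1
sum(d^2) = 2.
Step 3: rho = 1 - 6*2 / (6*(6^2 - 1)) = 1 - 12/210 = 0.942857.
Step 4: Under H0, t = rho * sqrt((n-2)/(1-rho^2)) = 5.6595 ~ t(4).
Step 5: Two-sided p-value from the t-distribution with 4 df = 0.004805.
Step 6: alpha = 0.05. reject H0.

rho = 0.9429, p = 0.004805, reject H0 at alpha = 0.05.


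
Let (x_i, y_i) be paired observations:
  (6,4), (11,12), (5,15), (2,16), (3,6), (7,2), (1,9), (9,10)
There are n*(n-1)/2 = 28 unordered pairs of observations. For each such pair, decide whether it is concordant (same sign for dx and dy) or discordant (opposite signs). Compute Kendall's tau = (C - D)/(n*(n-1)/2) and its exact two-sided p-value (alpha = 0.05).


Step 1: Enumerate the 28 unordered pairs (i,j) with i<j and classify each by sign(x_j-x_i) * sign(y_j-y_i).
  (1,2):dx=+5,dy=+8->C; (1,3):dx=-1,dy=+11->D; (1,4):dx=-4,dy=+12->D; (1,5):dx=-3,dy=+2->D
  (1,6):dx=+1,dy=-2->D; (1,7):dx=-5,dy=+5->D; (1,8):dx=+3,dy=+6->C; (2,3):dx=-6,dy=+3->D
  (2,4):dx=-9,dy=+4->D; (2,5):dx=-8,dy=-6->C; (2,6):dx=-4,dy=-10->C; (2,7):dx=-10,dy=-3->C
  (2,8):dx=-2,dy=-2->C; (3,4):dx=-3,dy=+1->D; (3,5):dx=-2,dy=-9->C; (3,6):dx=+2,dy=-13->D
  (3,7):dx=-4,dy=-6->C; (3,8):dx=+4,dy=-5->D; (4,5):dx=+1,dy=-10->D; (4,6):dx=+5,dy=-14->D
  (4,7):dx=-1,dy=-7->C; (4,8):dx=+7,dy=-6->D; (5,6):dx=+4,dy=-4->D; (5,7):dx=-2,dy=+3->D
  (5,8):dx=+6,dy=+4->C; (6,7):dx=-6,dy=+7->D; (6,8):dx=+2,dy=+8->C; (7,8):dx=+8,dy=+1->C
Step 2: C = 12, D = 16, total pairs = 28.
Step 3: tau = (C - D)/(n(n-1)/2) = (12 - 16)/28 = -0.142857.
Step 4: Exact two-sided p-value (enumerate n! = 40320 permutations of y under H0): p = 0.719544.
Step 5: alpha = 0.05. fail to reject H0.

tau_b = -0.1429 (C=12, D=16), p = 0.719544, fail to reject H0.


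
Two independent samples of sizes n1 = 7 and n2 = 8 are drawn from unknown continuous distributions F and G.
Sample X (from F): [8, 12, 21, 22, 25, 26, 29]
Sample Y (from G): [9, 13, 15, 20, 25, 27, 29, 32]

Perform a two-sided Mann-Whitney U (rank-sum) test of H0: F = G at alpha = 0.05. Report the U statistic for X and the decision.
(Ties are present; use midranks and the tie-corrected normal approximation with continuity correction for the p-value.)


Step 1: Combine and sort all 15 observations; assign midranks.
sorted (value, group): (8,X), (9,Y), (12,X), (13,Y), (15,Y), (20,Y), (21,X), (22,X), (25,X), (25,Y), (26,X), (27,Y), (29,X), (29,Y), (32,Y)
ranks: 8->1, 9->2, 12->3, 13->4, 15->5, 20->6, 21->7, 22->8, 25->9.5, 25->9.5, 26->11, 27->12, 29->13.5, 29->13.5, 32->15
Step 2: Rank sum for X: R1 = 1 + 3 + 7 + 8 + 9.5 + 11 + 13.5 = 53.
Step 3: U_X = R1 - n1(n1+1)/2 = 53 - 7*8/2 = 53 - 28 = 25.
       U_Y = n1*n2 - U_X = 56 - 25 = 31.
Step 4: Ties are present, so use the tie-corrected normal approximation (with continuity correction) for the p-value.
Step 5: p-value = 0.771941; compare to alpha = 0.05. fail to reject H0.

U_X = 25, p = 0.771941, fail to reject H0 at alpha = 0.05.


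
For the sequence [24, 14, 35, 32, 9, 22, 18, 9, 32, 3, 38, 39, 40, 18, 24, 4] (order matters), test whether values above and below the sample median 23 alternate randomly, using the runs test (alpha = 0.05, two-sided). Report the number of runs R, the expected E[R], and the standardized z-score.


Step 1: Compute median = 23; label A = above, B = below.
Labels in order: ABAABBBBABAAABAB  (n_A = 8, n_B = 8)
Step 2: Count runs R = 10.
Step 3: Under H0 (random ordering), E[R] = 2*n_A*n_B/(n_A+n_B) + 1 = 2*8*8/16 + 1 = 9.0000.
        Var[R] = 2*n_A*n_B*(2*n_A*n_B - n_A - n_B) / ((n_A+n_B)^2 * (n_A+n_B-1)) = 14336/3840 = 3.7333.
        SD[R] = 1.9322.
Step 4: Continuity-corrected z = (R - 0.5 - E[R]) / SD[R] = (10 - 0.5 - 9.0000) / 1.9322 = 0.2588.
Step 5: Two-sided p-value via normal approximation = 2*(1 - Phi(|z|)) = 0.795809.
Step 6: alpha = 0.05. fail to reject H0.

R = 10, z = 0.2588, p = 0.795809, fail to reject H0.


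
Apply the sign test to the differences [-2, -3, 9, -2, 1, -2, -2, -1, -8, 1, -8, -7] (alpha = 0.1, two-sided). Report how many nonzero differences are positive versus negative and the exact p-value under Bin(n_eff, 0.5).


Step 1: Discard zero differences. Original n = 12; n_eff = number of nonzero differences = 12.
Nonzero differences (with sign): -2, -3, +9, -2, +1, -2, -2, -1, -8, +1, -8, -7
Step 2: Count signs: positive = 3, negative = 9.
Step 3: Under H0: P(positive) = 0.5, so the number of positives S ~ Bin(12, 0.5).
Step 4: Two-sided exact p-value = sum of Bin(12,0.5) probabilities at or below the observed probability = 0.145996.
Step 5: alpha = 0.1. fail to reject H0.

n_eff = 12, pos = 3, neg = 9, p = 0.145996, fail to reject H0.


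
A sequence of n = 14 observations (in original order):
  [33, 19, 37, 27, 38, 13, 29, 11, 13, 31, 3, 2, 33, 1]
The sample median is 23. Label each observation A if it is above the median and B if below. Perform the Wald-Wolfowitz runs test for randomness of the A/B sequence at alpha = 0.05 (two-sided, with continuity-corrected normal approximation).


Step 1: Compute median = 23; label A = above, B = below.
Labels in order: ABAAABABBABBAB  (n_A = 7, n_B = 7)
Step 2: Count runs R = 10.
Step 3: Under H0 (random ordering), E[R] = 2*n_A*n_B/(n_A+n_B) + 1 = 2*7*7/14 + 1 = 8.0000.
        Var[R] = 2*n_A*n_B*(2*n_A*n_B - n_A - n_B) / ((n_A+n_B)^2 * (n_A+n_B-1)) = 8232/2548 = 3.2308.
        SD[R] = 1.7974.
Step 4: Continuity-corrected z = (R - 0.5 - E[R]) / SD[R] = (10 - 0.5 - 8.0000) / 1.7974 = 0.8345.
Step 5: Two-sided p-value via normal approximation = 2*(1 - Phi(|z|)) = 0.403986.
Step 6: alpha = 0.05. fail to reject H0.

R = 10, z = 0.8345, p = 0.403986, fail to reject H0.


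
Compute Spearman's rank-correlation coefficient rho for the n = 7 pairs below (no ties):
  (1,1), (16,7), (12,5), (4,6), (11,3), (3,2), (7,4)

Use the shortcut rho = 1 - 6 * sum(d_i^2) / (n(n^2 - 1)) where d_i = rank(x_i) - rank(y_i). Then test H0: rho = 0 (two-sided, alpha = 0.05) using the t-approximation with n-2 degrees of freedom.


Step 1: Rank x and y separately (midranks; no ties here).
rank(x): 1->1, 16->7, 12->6, 4->3, 11->5, 3->2, 7->4
rank(y): 1->1, 7->7, 5->5, 6->6, 3->3, 2->2, 4->4
Step 2: d_i = R_x(i) - R_y(i); compute d_i^2.
  (1-1)^2=0, (7-7)^2=0, (6-5)^2=1, (3-6)^2=9, (5-3)^2=4, (2-2)^2=0, (4-4)^2=0
sum(d^2) = 14.
Step 3: rho = 1 - 6*14 / (7*(7^2 - 1)) = 1 - 84/336 = 0.750000.
Step 4: Under H0, t = rho * sqrt((n-2)/(1-rho^2)) = 2.5355 ~ t(5).
Step 5: Two-sided p-value from the t-distribution with 5 df = 0.052181.
Step 6: alpha = 0.05. fail to reject H0.

rho = 0.7500, p = 0.052181, fail to reject H0 at alpha = 0.05.
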